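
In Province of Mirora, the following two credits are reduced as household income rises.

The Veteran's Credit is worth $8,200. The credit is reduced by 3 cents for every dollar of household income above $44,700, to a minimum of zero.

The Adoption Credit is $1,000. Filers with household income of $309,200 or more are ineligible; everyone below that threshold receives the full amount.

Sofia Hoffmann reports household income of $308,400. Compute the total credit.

Veteran's Credit: 3% of the $263,700 excess over $44,700 is $7,911; credit = $8,200 − $7,911 = $289.
Adoption Credit: $308,400 is below the $309,200 cutoff, so the full $1,000 applies.
Total: $289 + $1,000 = $1,289.

$1,289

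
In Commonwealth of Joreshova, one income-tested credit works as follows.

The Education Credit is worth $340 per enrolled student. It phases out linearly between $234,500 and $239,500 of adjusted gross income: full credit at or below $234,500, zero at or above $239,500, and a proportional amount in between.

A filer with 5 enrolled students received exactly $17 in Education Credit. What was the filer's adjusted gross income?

$239,450

Full credit = 5 × $340 = $1,700.
$17 is 17/1,700 of the full $1,700, so 1,683/1,700 of the $5,000 range has been used: income = $234,500 + $5,000 × 1,683/1,700 = $239,450.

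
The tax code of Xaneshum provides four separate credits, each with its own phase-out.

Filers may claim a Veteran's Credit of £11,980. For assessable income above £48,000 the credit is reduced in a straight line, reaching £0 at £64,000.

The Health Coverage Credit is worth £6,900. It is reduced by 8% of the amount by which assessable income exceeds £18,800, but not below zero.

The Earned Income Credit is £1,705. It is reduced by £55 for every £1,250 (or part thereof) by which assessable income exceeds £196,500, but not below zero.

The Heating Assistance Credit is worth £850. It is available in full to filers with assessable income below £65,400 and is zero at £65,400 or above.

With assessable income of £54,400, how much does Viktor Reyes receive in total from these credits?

£13,795

Veteran's Credit: £54,400 is £6,400 into a £16,000 phase-out range, leaving 9,600/16,000 of the credit: £11,980 × 9,600/16,000 = £7,188.
Health Coverage Credit: 8% of the £35,600 excess over £18,800 is £2,848; credit = £6,900 − £2,848 = £4,052.
Earned Income Credit: £54,400 is at or below the £196,500 threshold, so the full £1,705 applies.
Heating Assistance Credit: £54,400 is below the £65,400 cutoff, so the full £850 applies.
Total: £7,188 + £4,052 + £1,705 + £850 = £13,795.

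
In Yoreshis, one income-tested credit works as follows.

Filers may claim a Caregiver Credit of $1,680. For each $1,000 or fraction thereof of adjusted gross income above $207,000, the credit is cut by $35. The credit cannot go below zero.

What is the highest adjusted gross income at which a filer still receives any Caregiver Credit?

After 47 increments the reduction is 47 × $35 = $1,645, leaving $35; one more increment wipes it out. Increment 47 ends at excess 47 × $1,000 = $47,000, so the highest qualifying income is $207,000 + $47,000 = $254,000.

$254,000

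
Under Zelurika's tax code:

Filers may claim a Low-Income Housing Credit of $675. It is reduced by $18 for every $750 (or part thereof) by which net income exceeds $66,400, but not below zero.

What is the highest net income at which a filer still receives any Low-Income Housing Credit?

After 37 increments the reduction is 37 × $18 = $666, leaving $9; one more increment wipes it out. Increment 37 ends at excess 37 × $750 = $27,750, so the highest qualifying income is $66,400 + $27,750 = $94,150.

$94,150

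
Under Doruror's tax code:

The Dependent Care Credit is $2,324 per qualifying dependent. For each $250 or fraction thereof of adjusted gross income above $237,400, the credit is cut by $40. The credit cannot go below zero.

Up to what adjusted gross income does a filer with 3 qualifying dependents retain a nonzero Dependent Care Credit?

Full credit = 3 × $2,324 = $6,972.
After 174 increments the reduction is 174 × $40 = $6,960, leaving $12; one more increment wipes it out. Increment 174 ends at excess 174 × $250 = $43,500, so the highest qualifying income is $237,400 + $43,500 = $280,900.

$280,900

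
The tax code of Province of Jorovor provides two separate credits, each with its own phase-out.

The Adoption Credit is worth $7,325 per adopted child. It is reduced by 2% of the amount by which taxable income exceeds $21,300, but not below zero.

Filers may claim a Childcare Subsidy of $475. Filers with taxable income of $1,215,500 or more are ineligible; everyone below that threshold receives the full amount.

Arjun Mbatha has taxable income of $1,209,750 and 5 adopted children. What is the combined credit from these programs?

Adoption Credit: base = 5 × $7,325 = $36,625. 2% of the $1,188,450 excess over $21,300 is $23,769; credit = $36,625 − $23,769 = $12,856.
Childcare Subsidy: $1,209,750 is below the $1,215,500 cutoff, so the full $475 applies.
Total: $12,856 + $475 = $13,331.

$13,331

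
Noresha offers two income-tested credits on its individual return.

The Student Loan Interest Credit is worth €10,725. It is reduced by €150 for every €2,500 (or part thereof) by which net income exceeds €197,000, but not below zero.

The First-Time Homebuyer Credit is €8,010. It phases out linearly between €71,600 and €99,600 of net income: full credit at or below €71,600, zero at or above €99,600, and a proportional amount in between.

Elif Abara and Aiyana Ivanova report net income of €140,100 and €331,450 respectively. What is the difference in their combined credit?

€8,100

Elif (€140,100): Student Loan Interest Credit: €140,100 is at or below the €197,000 threshold, so the full €10,725 applies. First-Time Homebuyer Credit: €140,100 is at or above €99,600, so the credit is €0. total €10,725 + €0 = €10,725
Aiyana (€331,450): Student Loan Interest Credit: income exceeds €197,000 by €134,450, which is 54 full-or-partial €2,500 increments; reduction = 54 × €150 = €8,100, leaving €2,625. First-Time Homebuyer Credit: €331,450 is at or above €99,600, so the credit is €0. total €2,625 + €0 = €2,625
Difference: |€10,725 − €2,625| = €8,100.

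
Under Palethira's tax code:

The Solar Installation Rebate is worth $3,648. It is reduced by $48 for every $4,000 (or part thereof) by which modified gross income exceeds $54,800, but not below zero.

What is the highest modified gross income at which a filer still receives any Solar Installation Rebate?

$354,800

After 75 increments the reduction is 75 × $48 = $3,600, leaving $48; one more increment wipes it out. Increment 75 ends at excess 75 × $4,000 = $300,000, so the highest qualifying income is $54,800 + $300,000 = $354,800.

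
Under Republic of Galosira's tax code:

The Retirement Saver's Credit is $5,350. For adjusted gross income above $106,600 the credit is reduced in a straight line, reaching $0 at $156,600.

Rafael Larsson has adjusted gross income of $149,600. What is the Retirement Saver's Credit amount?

Retirement Saver's Credit: $149,600 is $43,000 into a $50,000 phase-out range, leaving 7,000/50,000 of the credit: $5,350 × 7,000/50,000 = $749.

$749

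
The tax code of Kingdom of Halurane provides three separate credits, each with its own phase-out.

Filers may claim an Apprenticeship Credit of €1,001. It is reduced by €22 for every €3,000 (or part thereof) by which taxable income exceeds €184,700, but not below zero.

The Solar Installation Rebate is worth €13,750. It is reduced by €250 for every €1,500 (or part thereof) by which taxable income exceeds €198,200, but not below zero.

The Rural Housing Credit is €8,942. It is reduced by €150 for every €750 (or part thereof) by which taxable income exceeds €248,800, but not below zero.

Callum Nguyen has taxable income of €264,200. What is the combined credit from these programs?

€8,949

Apprenticeship Credit: income exceeds €184,700 by €79,500, which is 27 full-or-partial €3,000 increments; reduction = 27 × €22 = €594, leaving €407.
Solar Installation Rebate: income exceeds €198,200 by €66,000, which is 44 full-or-partial €1,500 increments; reduction = 44 × €250 = €11,000, leaving €2,750.
Rural Housing Credit: income exceeds €248,800 by €15,400, which is 21 full-or-partial €750 increments; reduction = 21 × €150 = €3,150, leaving €5,792.
Total: €407 + €2,750 + €5,792 = €8,949.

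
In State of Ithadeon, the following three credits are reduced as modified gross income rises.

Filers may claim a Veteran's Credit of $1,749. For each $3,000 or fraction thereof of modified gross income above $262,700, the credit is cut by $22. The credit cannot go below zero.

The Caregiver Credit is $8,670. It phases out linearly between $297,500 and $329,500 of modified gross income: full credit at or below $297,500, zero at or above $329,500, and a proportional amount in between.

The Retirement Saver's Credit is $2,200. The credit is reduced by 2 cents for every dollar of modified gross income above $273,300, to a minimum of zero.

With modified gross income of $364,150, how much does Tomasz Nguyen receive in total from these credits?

Veteran's Credit: income exceeds $262,700 by $101,450, which is 34 full-or-partial $3,000 increments; reduction = 34 × $22 = $748, leaving $1,001.
Caregiver Credit: $364,150 is at or above $329,500, so the credit is $0.
Retirement Saver's Credit: 2% of the $90,850 excess over $273,300 is $1,817; credit = $2,200 − $1,817 = $383.
Total: $1,001 + $0 + $383 = $1,384.

$1,384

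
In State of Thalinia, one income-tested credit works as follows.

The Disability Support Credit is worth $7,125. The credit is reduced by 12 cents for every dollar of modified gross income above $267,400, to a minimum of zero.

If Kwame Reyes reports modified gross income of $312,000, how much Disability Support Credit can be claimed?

Disability Support Credit: 12% of the $44,600 excess over $267,400 is $5,352; credit = $7,125 − $5,352 = $1,773.

$1,773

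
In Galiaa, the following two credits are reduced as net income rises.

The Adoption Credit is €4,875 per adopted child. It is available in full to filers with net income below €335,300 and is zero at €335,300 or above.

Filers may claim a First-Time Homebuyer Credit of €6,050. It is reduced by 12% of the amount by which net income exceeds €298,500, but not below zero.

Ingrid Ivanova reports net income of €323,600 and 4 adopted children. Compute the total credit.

€22,538

Adoption Credit: base = 4 × €4,875 = €19,500. €323,600 is below the €335,300 cutoff, so the full €19,500 applies.
First-Time Homebuyer Credit: 12% of the €25,100 excess over €298,500 is €3,012; credit = €6,050 − €3,012 = €3,038.
Total: €19,500 + €3,038 = €22,538.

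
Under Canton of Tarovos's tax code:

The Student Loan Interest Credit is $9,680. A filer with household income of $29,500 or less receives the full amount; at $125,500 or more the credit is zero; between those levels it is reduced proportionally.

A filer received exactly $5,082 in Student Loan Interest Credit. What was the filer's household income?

$75,100

$5,082 is 5,082/9,680 of the full $9,680, so 4,598/9,680 of the $96,000 range has been used: income = $29,500 + $96,000 × 4,598/9,680 = $75,100.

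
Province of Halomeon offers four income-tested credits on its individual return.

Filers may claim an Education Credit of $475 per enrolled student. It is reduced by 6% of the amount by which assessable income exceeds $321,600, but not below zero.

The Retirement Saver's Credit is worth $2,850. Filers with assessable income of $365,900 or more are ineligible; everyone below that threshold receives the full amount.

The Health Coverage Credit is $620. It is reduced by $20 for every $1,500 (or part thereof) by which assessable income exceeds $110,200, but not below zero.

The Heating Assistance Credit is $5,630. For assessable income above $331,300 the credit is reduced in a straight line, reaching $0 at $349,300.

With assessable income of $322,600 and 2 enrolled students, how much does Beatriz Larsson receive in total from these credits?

$9,370

Education Credit: base = 2 × $475 = $950. 6% of the $1,000 excess over $321,600 is $60; credit = $950 − $60 = $890.
Retirement Saver's Credit: $322,600 is below the $365,900 cutoff, so the full $2,850 applies.
Health Coverage Credit: income exceeds $110,200 by $212,400 → 142 increments × $20 = $2,840 ≥ base, so the credit is $0.
Heating Assistance Credit: $322,600 is at or below the $331,300 threshold, so the full $5,630 applies.
Total: $890 + $2,850 + $0 + $5,630 = $9,370.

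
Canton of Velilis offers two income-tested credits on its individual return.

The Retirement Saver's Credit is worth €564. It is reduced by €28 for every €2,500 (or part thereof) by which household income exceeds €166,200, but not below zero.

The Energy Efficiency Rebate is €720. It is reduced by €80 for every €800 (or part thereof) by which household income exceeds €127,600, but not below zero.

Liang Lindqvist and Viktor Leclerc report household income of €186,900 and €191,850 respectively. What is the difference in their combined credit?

€56

Liang (€186,900): Retirement Saver's Credit: income exceeds €166,200 by €20,700, which is 9 full-or-partial €2,500 increments; reduction = 9 × €28 = €252, leaving €312. Energy Efficiency Rebate: income exceeds €127,600 by €59,300 → 75 increments × €80 = €6,000 ≥ base, so the credit is €0. total €312 + €0 = €312
Viktor (€191,850): Retirement Saver's Credit: income exceeds €166,200 by €25,650, which is 11 full-or-partial €2,500 increments; reduction = 11 × €28 = €308, leaving €256. Energy Efficiency Rebate: income exceeds €127,600 by €64,250 → 81 increments × €80 = €6,480 ≥ base, so the credit is €0. total €256 + €0 = €256
Difference: |€312 − €256| = €56.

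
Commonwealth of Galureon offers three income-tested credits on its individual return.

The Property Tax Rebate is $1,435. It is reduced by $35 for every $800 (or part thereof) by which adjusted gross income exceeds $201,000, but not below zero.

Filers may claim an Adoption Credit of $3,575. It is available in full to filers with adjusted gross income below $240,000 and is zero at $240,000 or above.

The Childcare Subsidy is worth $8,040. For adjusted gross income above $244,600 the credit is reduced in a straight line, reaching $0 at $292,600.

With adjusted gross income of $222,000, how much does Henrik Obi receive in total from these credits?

$12,105

Property Tax Rebate: income exceeds $201,000 by $21,000, which is 27 full-or-partial $800 increments; reduction = 27 × $35 = $945, leaving $490.
Adoption Credit: $222,000 is below the $240,000 cutoff, so the full $3,575 applies.
Childcare Subsidy: $222,000 is at or below the $244,600 threshold, so the full $8,040 applies.
Total: $490 + $3,575 + $8,040 = $12,105.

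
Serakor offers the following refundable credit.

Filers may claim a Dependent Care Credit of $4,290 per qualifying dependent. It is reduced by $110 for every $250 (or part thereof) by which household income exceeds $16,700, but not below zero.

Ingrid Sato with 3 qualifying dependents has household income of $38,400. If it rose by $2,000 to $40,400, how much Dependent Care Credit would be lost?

At $38,400 — base = 3 × $4,290 = $12,870. income exceeds $16,700 by $21,700, which is 87 full-or-partial $250 increments; reduction = 87 × $110 = $9,570, leaving $3,300.
At $40,400 — base = 3 × $4,290 = $12,870. income exceeds $16,700 by $23,700, which is 95 full-or-partial $250 increments; reduction = 95 × $110 = $10,450, leaving $2,420.
Lost: $3,300 − $2,420 = $880.

$880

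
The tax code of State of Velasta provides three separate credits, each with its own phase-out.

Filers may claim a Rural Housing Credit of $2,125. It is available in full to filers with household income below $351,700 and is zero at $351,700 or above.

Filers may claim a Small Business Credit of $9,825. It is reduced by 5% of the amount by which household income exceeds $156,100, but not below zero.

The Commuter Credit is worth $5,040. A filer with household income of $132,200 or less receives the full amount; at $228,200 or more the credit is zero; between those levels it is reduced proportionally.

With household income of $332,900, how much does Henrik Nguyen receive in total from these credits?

Rural Housing Credit: $332,900 is below the $351,700 cutoff, so the full $2,125 applies.
Small Business Credit: 5% of the $176,800 excess over $156,100 is $8,840; credit = $9,825 − $8,840 = $985.
Commuter Credit: $332,900 is at or above $228,200, so the credit is $0.
Total: $2,125 + $985 + $0 = $3,110.

$3,110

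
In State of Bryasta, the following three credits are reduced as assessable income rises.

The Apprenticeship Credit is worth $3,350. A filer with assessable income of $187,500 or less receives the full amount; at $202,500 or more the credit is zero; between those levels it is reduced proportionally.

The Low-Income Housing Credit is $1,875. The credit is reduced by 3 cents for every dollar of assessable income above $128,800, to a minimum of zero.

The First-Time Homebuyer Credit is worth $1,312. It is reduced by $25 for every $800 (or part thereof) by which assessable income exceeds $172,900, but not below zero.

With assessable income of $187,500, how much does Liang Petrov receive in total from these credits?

Apprenticeship Credit: $187,500 is at or below the $187,500 threshold, so the full $3,350 applies.
Low-Income Housing Credit: 3% of the $58,700 excess over $128,800 is $1,761; credit = $1,875 − $1,761 = $114.
First-Time Homebuyer Credit: income exceeds $172,900 by $14,600, which is 19 full-or-partial $800 increments; reduction = 19 × $25 = $475, leaving $837.
Total: $3,350 + $114 + $837 = $4,301.

$4,301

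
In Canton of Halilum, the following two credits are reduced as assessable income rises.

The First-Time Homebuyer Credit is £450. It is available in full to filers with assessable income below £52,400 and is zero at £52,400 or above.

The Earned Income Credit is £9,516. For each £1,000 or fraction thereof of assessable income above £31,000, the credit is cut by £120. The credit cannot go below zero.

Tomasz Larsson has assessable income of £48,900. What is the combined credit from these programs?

£7,806

First-Time Homebuyer Credit: £48,900 is below the £52,400 cutoff, so the full £450 applies.
Earned Income Credit: income exceeds £31,000 by £17,900, which is 18 full-or-partial £1,000 increments; reduction = 18 × £120 = £2,160, leaving £7,356.
Total: £450 + £7,356 = £7,806.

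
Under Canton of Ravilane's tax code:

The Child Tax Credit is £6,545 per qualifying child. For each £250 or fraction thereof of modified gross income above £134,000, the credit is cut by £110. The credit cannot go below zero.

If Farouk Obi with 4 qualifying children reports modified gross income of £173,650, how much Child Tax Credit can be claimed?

Child Tax Credit: base = 4 × £6,545 = £26,180. income exceeds £134,000 by £39,650, which is 159 full-or-partial £250 increments; reduction = 159 × £110 = £17,490, leaving £8,690.

£8,690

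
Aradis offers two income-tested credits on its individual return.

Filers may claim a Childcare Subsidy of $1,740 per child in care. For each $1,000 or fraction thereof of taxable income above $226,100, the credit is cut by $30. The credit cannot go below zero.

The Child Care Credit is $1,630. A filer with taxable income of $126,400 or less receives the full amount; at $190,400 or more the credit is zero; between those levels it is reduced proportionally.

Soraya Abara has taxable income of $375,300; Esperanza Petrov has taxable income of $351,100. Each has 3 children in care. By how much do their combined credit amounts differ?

Soraya ($375,300): Childcare Subsidy: base = 3 × $1,740 = $5,220. income exceeds $226,100 by $149,200, which is 150 full-or-partial $1,000 increments; reduction = 150 × $30 = $4,500, leaving $720. Child Care Credit: $375,300 is at or above $190,400, so the credit is $0. total $720 + $0 = $720
Esperanza ($351,100): Childcare Subsidy: base = 3 × $1,740 = $5,220. income exceeds $226,100 by $125,000, which is 125 full-or-partial $1,000 increments; reduction = 125 × $30 = $3,750, leaving $1,470. Child Care Credit: $351,100 is at or above $190,400, so the credit is $0. total $1,470 + $0 = $1,470
Difference: |$720 − $1,470| = $750.

$750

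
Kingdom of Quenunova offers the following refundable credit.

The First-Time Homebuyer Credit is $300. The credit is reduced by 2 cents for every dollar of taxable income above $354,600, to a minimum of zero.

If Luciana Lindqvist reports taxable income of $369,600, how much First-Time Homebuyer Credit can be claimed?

First-Time Homebuyer Credit: 2% of the $15,000 excess over $354,600 is $300 ≥ base, so the credit is $0.

$0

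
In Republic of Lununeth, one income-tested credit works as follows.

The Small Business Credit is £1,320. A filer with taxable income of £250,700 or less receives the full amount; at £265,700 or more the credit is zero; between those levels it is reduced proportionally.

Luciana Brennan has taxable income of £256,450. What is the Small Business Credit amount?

£814

Small Business Credit: £256,450 is £5,750 into a £15,000 phase-out range, leaving 9,250/15,000 of the credit: £1,320 × 9,250/15,000 = £814.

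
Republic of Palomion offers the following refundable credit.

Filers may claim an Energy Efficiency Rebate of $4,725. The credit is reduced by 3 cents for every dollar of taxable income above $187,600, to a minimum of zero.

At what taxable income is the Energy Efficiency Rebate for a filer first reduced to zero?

$345,100

The credit falls by 3% of each dollar above $187,600, so it reaches zero when the excess is $4,725 / 3% = $157,500: income = $187,600 + $157,500 = $345,100.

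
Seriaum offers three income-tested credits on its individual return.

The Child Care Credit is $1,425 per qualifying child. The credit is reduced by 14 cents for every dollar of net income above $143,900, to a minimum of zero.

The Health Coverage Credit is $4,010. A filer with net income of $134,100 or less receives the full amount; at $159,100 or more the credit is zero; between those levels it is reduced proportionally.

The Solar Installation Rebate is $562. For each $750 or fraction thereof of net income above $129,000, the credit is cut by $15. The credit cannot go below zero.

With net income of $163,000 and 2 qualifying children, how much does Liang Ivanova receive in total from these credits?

$176

Child Care Credit: base = 2 × $1,425 = $2,850. 14% of the $19,100 excess over $143,900 is $2,674; credit = $2,850 − $2,674 = $176.
Health Coverage Credit: $163,000 is at or above $159,100, so the credit is $0.
Solar Installation Rebate: income exceeds $129,000 by $34,000 → 46 increments × $15 = $690 ≥ base, so the credit is $0.
Total: $176 + $0 + $0 = $176.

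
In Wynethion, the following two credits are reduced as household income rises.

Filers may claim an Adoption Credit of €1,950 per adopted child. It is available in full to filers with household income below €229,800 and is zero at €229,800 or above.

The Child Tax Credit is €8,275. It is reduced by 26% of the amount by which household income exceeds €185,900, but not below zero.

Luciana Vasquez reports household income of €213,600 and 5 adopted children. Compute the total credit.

Adoption Credit: base = 5 × €1,950 = €9,750. €213,600 is below the €229,800 cutoff, so the full €9,750 applies.
Child Tax Credit: 26% of the €27,700 excess over €185,900 is €7,202; credit = €8,275 − €7,202 = €1,073.
Total: €9,750 + €1,073 = €10,823.

€10,823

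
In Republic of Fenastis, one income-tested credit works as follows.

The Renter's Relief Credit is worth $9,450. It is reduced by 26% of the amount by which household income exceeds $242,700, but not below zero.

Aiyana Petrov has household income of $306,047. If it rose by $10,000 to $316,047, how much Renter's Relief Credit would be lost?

At $306,047 — 26% of the $63,347 excess over $242,700 is $16,470.22 ≥ base, so the credit is $0.
At $316,047 — 26% of the $73,347 excess over $242,700 is $19,070.22 ≥ base, so the credit is $0.
Lost: $0 − $0 = $0.

$0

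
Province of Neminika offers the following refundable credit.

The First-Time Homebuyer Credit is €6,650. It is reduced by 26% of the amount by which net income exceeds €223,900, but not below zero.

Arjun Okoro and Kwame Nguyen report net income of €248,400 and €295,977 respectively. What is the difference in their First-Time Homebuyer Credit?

€280

Arjun (€248,400): First-Time Homebuyer Credit: 26% of the €24,500 excess over €223,900 is €6,370; credit = €6,650 − €6,370 = €280.
Kwame (€295,977): First-Time Homebuyer Credit: 26% of the €72,077 excess over €223,900 is €18,740.02 ≥ base, so the credit is €0.
Difference: |€280 − €0| = €280.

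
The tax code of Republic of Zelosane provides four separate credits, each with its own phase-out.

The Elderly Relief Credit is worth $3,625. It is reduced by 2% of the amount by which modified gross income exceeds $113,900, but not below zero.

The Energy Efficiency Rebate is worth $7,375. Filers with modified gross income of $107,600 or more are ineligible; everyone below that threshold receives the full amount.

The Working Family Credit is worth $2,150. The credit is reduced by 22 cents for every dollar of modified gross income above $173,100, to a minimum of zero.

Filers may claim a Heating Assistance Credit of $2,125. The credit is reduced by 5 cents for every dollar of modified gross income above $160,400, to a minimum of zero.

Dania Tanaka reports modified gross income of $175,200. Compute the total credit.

Elderly Relief Credit: 2% of the $61,300 excess over $113,900 is $1,226; credit = $3,625 − $1,226 = $2,399.
Energy Efficiency Rebate: $175,200 meets or exceeds the $107,600 cutoff, so the credit is $0.
Working Family Credit: 22% of the $2,100 excess over $173,100 is $462; credit = $2,150 − $462 = $1,688.
Heating Assistance Credit: 5% of the $14,800 excess over $160,400 is $740; credit = $2,125 − $740 = $1,385.
Total: $2,399 + $0 + $1,688 + $1,385 = $5,472.

$5,472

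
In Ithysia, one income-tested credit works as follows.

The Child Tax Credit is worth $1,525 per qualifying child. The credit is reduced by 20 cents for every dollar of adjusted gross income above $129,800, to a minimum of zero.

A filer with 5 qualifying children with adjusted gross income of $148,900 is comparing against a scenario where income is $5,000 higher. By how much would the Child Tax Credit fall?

$1,000

At $148,900 — base = 5 × $1,525 = $7,625. 20% of the $19,100 excess over $129,800 is $3,820; credit = $7,625 − $3,820 = $3,805.
At $153,900 — base = 5 × $1,525 = $7,625. 20% of the $24,100 excess over $129,800 is $4,820; credit = $7,625 − $4,820 = $2,805.
Lost: $3,805 − $2,805 = $1,000.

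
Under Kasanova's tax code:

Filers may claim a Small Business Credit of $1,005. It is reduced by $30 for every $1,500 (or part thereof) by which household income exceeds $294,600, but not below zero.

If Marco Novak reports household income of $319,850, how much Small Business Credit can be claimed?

Small Business Credit: income exceeds $294,600 by $25,250, which is 17 full-or-partial $1,500 increments; reduction = 17 × $30 = $510, leaving $495.

$495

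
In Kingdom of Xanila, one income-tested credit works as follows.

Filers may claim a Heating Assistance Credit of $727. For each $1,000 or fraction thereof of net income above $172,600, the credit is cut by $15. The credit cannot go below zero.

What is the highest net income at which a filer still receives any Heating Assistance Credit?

$220,600

After 48 increments the reduction is 48 × $15 = $720, leaving $7; one more increment wipes it out. Increment 48 ends at excess 48 × $1,000 = $48,000, so the highest qualifying income is $172,600 + $48,000 = $220,600.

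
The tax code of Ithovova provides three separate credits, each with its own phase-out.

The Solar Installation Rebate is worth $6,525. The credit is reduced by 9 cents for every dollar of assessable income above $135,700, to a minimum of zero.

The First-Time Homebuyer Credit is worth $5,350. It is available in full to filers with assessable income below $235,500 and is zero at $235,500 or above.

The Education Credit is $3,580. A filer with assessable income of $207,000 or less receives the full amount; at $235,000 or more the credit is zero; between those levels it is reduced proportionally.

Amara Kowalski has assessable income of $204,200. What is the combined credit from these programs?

Solar Installation Rebate: 9% of the $68,500 excess over $135,700 is $6,165; credit = $6,525 − $6,165 = $360.
First-Time Homebuyer Credit: $204,200 is below the $235,500 cutoff, so the full $5,350 applies.
Education Credit: $204,200 is at or below the $207,000 threshold, so the full $3,580 applies.
Total: $360 + $5,350 + $3,580 = $9,290.

$9,290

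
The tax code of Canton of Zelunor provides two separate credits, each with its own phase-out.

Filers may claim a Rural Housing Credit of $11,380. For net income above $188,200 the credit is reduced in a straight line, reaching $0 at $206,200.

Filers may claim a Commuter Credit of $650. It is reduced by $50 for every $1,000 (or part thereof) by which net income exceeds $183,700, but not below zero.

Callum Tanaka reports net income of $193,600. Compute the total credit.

Rural Housing Credit: $193,600 is $5,400 into a $18,000 phase-out range, leaving 12,600/18,000 of the credit: $11,380 × 12,600/18,000 = $7,966.
Commuter Credit: income exceeds $183,700 by $9,900, which is 10 full-or-partial $1,000 increments; reduction = 10 × $50 = $500, leaving $150.
Total: $7,966 + $150 = $8,116.

$8,116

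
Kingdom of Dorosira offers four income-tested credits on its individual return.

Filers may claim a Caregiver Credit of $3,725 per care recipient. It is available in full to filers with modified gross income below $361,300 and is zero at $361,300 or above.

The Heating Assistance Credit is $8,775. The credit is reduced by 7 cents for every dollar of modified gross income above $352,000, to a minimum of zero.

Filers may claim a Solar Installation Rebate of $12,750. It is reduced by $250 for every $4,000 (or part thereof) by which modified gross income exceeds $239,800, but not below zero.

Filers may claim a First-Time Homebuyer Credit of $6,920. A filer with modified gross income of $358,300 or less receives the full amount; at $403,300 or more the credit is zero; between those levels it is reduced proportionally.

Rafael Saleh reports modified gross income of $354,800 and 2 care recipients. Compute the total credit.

Caregiver Credit: base = 2 × $3,725 = $7,450. $354,800 is below the $361,300 cutoff, so the full $7,450 applies.
Heating Assistance Credit: 7% of the $2,800 excess over $352,000 is $196; credit = $8,775 − $196 = $8,579.
Solar Installation Rebate: income exceeds $239,800 by $115,000, which is 29 full-or-partial $4,000 increments; reduction = 29 × $250 = $7,250, leaving $5,500.
First-Time Homebuyer Credit: $354,800 is at or below the $358,300 threshold, so the full $6,920 applies.
Total: $7,450 + $8,579 + $5,500 + $6,920 = $28,449.

$28,449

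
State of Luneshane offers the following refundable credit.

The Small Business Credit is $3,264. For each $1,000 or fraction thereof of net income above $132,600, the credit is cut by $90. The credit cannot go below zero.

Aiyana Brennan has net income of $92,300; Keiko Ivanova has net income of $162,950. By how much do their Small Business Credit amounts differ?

$2,790

Aiyana ($92,300): Small Business Credit: $92,300 is at or below the $132,600 threshold, so the full $3,264 applies.
Keiko ($162,950): Small Business Credit: income exceeds $132,600 by $30,350, which is 31 full-or-partial $1,000 increments; reduction = 31 × $90 = $2,790, leaving $474.
Difference: |$3,264 − $474| = $2,790.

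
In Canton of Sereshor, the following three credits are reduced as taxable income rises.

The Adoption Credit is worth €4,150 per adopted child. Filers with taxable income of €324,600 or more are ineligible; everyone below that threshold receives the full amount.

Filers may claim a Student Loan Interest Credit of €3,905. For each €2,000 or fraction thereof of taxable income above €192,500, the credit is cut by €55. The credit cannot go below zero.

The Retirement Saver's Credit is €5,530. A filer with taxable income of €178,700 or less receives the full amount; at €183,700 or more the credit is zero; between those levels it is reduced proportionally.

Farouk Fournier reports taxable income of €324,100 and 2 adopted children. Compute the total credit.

Adoption Credit: base = 2 × €4,150 = €8,300. €324,100 is below the €324,600 cutoff, so the full €8,300 applies.
Student Loan Interest Credit: income exceeds €192,500 by €131,600, which is 66 full-or-partial €2,000 increments; reduction = 66 × €55 = €3,630, leaving €275.
Retirement Saver's Credit: €324,100 is at or above €183,700, so the credit is €0.
Total: €8,300 + €275 + €0 = €8,575.

€8,575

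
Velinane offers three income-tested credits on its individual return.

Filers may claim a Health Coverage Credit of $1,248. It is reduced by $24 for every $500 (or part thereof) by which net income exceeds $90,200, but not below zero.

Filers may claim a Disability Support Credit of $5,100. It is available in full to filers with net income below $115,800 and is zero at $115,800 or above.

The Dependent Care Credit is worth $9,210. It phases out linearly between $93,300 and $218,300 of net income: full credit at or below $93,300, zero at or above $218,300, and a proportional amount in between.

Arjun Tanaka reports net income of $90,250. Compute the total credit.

Health Coverage Credit: income exceeds $90,200 by $50, which is 1 full-or-partial $500 increment; reduction = 1 × $24 = $24, leaving $1,224.
Disability Support Credit: $90,250 is below the $115,800 cutoff, so the full $5,100 applies.
Dependent Care Credit: $90,250 is at or below the $93,300 threshold, so the full $9,210 applies.
Total: $1,224 + $5,100 + $9,210 = $15,534.

$15,534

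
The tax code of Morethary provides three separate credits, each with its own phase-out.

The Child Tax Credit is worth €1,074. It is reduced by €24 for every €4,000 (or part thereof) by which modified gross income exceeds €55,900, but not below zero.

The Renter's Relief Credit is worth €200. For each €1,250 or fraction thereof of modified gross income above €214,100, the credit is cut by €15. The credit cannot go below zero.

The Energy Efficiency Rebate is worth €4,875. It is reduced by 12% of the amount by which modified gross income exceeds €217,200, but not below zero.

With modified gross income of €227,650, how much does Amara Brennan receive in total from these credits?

€3,698

Child Tax Credit: income exceeds €55,900 by €171,750, which is 43 full-or-partial €4,000 increments; reduction = 43 × €24 = €1,032, leaving €42.
Renter's Relief Credit: income exceeds €214,100 by €13,550, which is 11 full-or-partial €1,250 increments; reduction = 11 × €15 = €165, leaving €35.
Energy Efficiency Rebate: 12% of the €10,450 excess over €217,200 is €1,254; credit = €4,875 − €1,254 = €3,621.
Total: €42 + €35 + €3,621 = €3,698.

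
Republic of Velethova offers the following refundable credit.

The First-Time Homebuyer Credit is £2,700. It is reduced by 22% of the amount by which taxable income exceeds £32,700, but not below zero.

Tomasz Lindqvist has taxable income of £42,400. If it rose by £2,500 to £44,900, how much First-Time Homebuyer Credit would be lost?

£550

At £42,400 — 22% of the £9,700 excess over £32,700 is £2,134; credit = £2,700 − £2,134 = £566.
At £44,900 — 22% of the £12,200 excess over £32,700 is £2,684; credit = £2,700 − £2,684 = £16.
Lost: £566 − £16 = £550.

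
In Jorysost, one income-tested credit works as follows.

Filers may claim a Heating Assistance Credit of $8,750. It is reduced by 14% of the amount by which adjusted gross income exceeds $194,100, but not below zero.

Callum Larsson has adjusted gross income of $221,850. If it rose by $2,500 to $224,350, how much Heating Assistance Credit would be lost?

$350

At $221,850 — 14% of the $27,750 excess over $194,100 is $3,885; credit = $8,750 − $3,885 = $4,865.
At $224,350 — 14% of the $30,250 excess over $194,100 is $4,235; credit = $8,750 − $4,235 = $4,515.
Lost: $4,865 − $4,515 = $350.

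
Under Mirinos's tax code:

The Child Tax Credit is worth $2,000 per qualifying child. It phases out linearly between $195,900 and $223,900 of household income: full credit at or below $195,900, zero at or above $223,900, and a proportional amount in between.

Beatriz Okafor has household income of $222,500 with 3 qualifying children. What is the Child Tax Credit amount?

Child Tax Credit: base = 3 × $2,000 = $6,000. $222,500 is $26,600 into a $28,000 phase-out range, leaving 1,400/28,000 of the credit: $6,000 × 1,400/28,000 = $300.

$300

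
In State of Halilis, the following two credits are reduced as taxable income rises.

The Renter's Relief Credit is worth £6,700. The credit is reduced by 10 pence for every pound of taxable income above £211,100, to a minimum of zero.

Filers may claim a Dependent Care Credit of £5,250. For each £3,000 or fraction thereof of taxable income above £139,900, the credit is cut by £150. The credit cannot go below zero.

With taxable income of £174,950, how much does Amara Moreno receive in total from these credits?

Renter's Relief Credit: £174,950 is at or below the £211,100 threshold, so the full £6,700 applies.
Dependent Care Credit: income exceeds £139,900 by £35,050, which is 12 full-or-partial £3,000 increments; reduction = 12 × £150 = £1,800, leaving £3,450.
Total: £6,700 + £3,450 = £10,150.

£10,150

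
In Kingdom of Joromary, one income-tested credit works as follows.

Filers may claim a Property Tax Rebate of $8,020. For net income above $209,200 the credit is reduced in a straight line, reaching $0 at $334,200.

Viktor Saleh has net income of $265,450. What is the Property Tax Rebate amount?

$4,411

Property Tax Rebate: $265,450 is $56,250 into a $125,000 phase-out range, leaving 68,750/125,000 of the credit: $8,020 × 68,750/125,000 = $4,411.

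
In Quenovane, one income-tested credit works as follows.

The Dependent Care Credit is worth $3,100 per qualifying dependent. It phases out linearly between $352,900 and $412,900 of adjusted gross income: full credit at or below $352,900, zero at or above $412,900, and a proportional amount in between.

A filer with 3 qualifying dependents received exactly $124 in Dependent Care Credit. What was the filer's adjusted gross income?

Full credit = 3 × $3,100 = $9,300.
$124 is 124/9,300 of the full $9,300, so 9,176/9,300 of the $60,000 range has been used: income = $352,900 + $60,000 × 9,176/9,300 = $412,100.

$412,100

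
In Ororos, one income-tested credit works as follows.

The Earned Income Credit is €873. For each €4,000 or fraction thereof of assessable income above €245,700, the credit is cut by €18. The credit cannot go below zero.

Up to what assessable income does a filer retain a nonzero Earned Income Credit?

After 48 increments the reduction is 48 × €18 = €864, leaving €9; one more increment wipes it out. Increment 48 ends at excess 48 × €4,000 = €192,000, so the highest qualifying income is €245,700 + €192,000 = €437,700.

€437,700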